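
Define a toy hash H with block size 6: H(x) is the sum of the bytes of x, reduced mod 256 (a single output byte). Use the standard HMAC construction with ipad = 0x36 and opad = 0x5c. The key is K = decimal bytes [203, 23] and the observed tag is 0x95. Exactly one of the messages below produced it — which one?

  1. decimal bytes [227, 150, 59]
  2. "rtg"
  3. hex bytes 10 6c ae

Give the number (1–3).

2

Key decimal bytes [203, 23] = cb 17 is 2 bytes ≤ B = 6; zero-pad to 6 bytes: K' = cb 17 00 00 00 00.
K' ⊕ ipad = fd 21 36 36 36 36; K' ⊕ opad = 97 4b 5c 5c 5c 5c.
m1: inner = H(fd 21 36 36 36 36 e3 96 3b) = aa; tag = H(97 4b 5c 5c 5c 5c aa) = fc
m2: inner = H(fd 21 36 36 36 36 72 74 67) = 43; tag = H(97 4b 5c 5c 5c 5c 43) = 95 ← matches
m3: inner = H(fd 21 36 36 36 36 10 6c ae) = 20; tag = H(97 4b 5c 5c 5c 5c 20) = 72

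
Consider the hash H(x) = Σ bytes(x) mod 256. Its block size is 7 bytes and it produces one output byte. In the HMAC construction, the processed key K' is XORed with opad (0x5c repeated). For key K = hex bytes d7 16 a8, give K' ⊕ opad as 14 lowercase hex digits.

Key hex bytes d7 16 a8 is 3 bytes ≤ B = 7; zero-pad to 7 bytes: K' = d7 16 a8 00 00 00 00.
XOR each byte with 0x5c: d7⊕5c=8b, 16⊕5c=4a, a8⊕5c=f4, 00⊕5c=5c, 00⊕5c=5c, 00⊕5c=5c, 00⊕5c=5c.

8b4af45c5c5c5c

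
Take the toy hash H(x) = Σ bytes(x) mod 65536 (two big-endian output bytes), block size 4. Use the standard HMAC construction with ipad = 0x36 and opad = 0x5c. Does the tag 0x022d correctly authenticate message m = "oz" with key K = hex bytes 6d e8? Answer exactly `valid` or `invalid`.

Key hex bytes 6d e8 is 2 bytes ≤ B = 4; zero-pad to 4 bytes: K' = 6d e8 00 00.
K' ⊕ ipad = 5b de 36 36; K' ⊕ opad = 31 b4 5c 5c.
Inner hash: sum = 91+222+54+54+111+122 = 654 → 02 8e.
Outer hash (recomputed tag): sum = 49+180+92+92+2+142 = 557 → 02 2d.
Recomputed tag = 022d; claimed = 022d → match.

valid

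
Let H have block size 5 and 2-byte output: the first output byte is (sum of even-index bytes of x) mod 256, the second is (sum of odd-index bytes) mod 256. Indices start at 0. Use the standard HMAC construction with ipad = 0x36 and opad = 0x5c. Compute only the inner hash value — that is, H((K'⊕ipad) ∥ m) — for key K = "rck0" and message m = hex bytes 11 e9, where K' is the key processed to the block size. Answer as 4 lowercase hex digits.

Key "rck0" = 72 63 6b 30 is 4 bytes ≤ B = 5; zero-pad to 5 bytes: K' = 72 63 6b 30 00.
K' ⊕ ipad = 44 55 5d 06 36.
Inner input = 44 55 5d 06 36 ∥ 11 e9.
Inner hash: even-index sum = 448 mod 256 = 192; odd-index sum = 108 mod 256 = 108 → c0 6c.

c06c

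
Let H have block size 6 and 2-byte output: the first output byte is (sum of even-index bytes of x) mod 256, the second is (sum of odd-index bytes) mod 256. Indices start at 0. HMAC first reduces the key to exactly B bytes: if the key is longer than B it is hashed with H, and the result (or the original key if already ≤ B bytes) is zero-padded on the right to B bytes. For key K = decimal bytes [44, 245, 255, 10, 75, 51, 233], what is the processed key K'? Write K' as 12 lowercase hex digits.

5f3200000000

|K| = 7 > B = 6, so first hash the key.
H(K): even-index sum = 607 mod 256 = 95; odd-index sum = 306 mod 256 = 50 → 5f 32.
Zero-pad H(K) = 5f 32 to 6 bytes: K' = 5f 32 00 00 00 00.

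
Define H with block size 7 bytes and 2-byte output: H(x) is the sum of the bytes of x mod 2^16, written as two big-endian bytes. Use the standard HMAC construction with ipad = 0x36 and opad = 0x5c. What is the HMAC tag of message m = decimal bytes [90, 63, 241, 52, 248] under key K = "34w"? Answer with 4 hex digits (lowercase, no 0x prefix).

034b

Key "34w" = 33 34 77 is 3 bytes ≤ B = 7; zero-pad to 7 bytes: K' = 33 34 77 00 00 00 00.
K' ⊕ ipad = 05 02 41 36 36 36 36.  K' ⊕ opad = 6f 68 2b 5c 5c 5c 5c.
Inner input = (K'⊕ipad) ∥ m = 05 02 41 36 36 36 36 ∥ 5a 3f f1 34 f8.
Inner hash: sum = 5+2+65+54+54+54+54+90+63+241+52+248 = 982 → 03 d6.
Outer input = (K'⊕opad) ∥ inner = 6f 68 2b 5c 5c 5c 5c ∥ 03 d6.
Outer hash (tag): sum = 111+104+43+92+92+92+92+3+214 = 843 → 03 4b.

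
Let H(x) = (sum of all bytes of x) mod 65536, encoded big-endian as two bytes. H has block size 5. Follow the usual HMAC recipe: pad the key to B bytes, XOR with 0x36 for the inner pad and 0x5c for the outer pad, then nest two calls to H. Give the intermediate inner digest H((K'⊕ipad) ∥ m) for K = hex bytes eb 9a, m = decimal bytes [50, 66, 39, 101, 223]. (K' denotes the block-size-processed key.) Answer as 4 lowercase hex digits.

040a

Key hex bytes eb 9a is 2 bytes ≤ B = 5; zero-pad to 5 bytes: K' = eb 9a 00 00 00.
K' ⊕ ipad = dd ac 36 36 36.
Inner input = dd ac 36 36 36 ∥ 32 42 27 65 df.
Inner hash: sum = 221+172+54+54+54+50+66+39+101+223 = 1034 → 04 0a.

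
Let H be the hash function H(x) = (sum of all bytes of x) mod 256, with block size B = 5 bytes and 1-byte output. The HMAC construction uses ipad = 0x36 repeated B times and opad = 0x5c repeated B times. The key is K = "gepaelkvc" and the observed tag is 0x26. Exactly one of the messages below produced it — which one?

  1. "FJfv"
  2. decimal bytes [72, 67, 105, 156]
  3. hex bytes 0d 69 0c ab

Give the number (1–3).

1

Key "gepaelkvc" = 67 65 70 61 65 6c 6b 76 63 is 9 bytes > B = 5, so hash it first: H(key) = b2, then zero-pad to 5 bytes: K' = b2 00 00 00 00.
K' ⊕ ipad = 84 36 36 36 36; K' ⊕ opad = ee 5c 5c 5c 5c.
m1: inner = H(84 36 36 36 36 46 4a 66 76) = c8; tag = H(ee 5c 5c 5c 5c c8) = 26 ← matches
m2: inner = H(84 36 36 36 36 48 43 69 9c) = ec; tag = H(ee 5c 5c 5c 5c ec) = 4a
m3: inner = H(84 36 36 36 36 0d 69 0c ab) = 89; tag = H(ee 5c 5c 5c 5c 89) = e7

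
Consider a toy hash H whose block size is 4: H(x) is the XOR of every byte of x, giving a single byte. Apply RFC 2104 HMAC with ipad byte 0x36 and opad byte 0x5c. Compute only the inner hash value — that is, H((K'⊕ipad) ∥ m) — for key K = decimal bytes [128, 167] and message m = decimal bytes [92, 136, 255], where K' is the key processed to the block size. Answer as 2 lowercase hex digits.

Key decimal bytes [128, 167] = 80 a7 is 2 bytes ≤ B = 4; zero-pad to 4 bytes: K' = 80 a7 00 00.
K' ⊕ ipad = b6 91 36 36.
Inner input = b6 91 36 36 ∥ 5c 88 ff.
Inner hash: XOR b6⊕91⊕36⊕36⊕5c⊕88⊕ff = 0c.

0c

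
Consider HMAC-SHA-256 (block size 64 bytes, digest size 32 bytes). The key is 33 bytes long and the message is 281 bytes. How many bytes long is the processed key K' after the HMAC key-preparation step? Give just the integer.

64

Key is 33 ≤ 64 bytes, zero-padded: |K'| = 64.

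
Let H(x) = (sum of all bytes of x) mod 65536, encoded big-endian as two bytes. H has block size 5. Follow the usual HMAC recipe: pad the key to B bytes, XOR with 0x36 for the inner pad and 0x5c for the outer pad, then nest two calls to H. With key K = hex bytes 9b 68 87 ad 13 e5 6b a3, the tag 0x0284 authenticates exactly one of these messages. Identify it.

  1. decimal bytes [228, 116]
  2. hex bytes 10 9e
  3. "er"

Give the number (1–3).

3

Key hex bytes 9b 68 87 ad 13 e5 6b a3 is 8 bytes > B = 5, so hash it first: H(key) = 04 3d, then zero-pad to 5 bytes: K' = 04 3d 00 00 00.
K' ⊕ ipad = 32 0b 36 36 36; K' ⊕ opad = 58 61 5c 5c 5c.
m1: inner = H(32 0b 36 36 36 e4 74) = 02 37; tag = H(58 61 5c 5c 5c 02 37) = 0206
m2: inner = H(32 0b 36 36 36 10 9e) = 01 8d; tag = H(58 61 5c 5c 5c 01 8d) = 025b
m3: inner = H(32 0b 36 36 36 65 72) = 01 b6; tag = H(58 61 5c 5c 5c 01 b6) = 0284 ← matches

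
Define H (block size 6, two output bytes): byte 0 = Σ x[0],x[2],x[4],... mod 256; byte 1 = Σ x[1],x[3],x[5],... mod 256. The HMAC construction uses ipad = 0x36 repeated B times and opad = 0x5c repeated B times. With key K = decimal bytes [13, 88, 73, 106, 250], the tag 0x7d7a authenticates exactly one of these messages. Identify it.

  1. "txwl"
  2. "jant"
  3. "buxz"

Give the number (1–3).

Key decimal bytes [13, 88, 73, 106, 250] = 0d 58 49 6a fa is 5 bytes ≤ B = 6; zero-pad to 6 bytes: K' = 0d 58 49 6a fa 00.
K' ⊕ ipad = 3b 6e 7f 5c cc 36; K' ⊕ opad = 51 04 15 36 a6 5c.
m1: inner = H(3b 6e 7f 5c cc 36 74 78 77 6c) = 71 e4; tag = H(51 04 15 36 a6 5c 71 e4) = 7d7a ← matches
m2: inner = H(3b 6e 7f 5c cc 36 6a 61 6e 74) = 5e d5; tag = H(51 04 15 36 a6 5c 5e d5) = 6a6b
m3: inner = H(3b 6e 7f 5c cc 36 62 75 78 7a) = 60 ef; tag = H(51 04 15 36 a6 5c 60 ef) = 6c85

1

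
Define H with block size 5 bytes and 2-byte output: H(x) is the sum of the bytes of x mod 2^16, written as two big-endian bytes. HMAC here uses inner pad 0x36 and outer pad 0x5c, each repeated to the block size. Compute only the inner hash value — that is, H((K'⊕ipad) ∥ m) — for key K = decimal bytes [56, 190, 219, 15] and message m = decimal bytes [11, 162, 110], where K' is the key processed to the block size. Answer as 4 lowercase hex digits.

Key decimal bytes [56, 190, 219, 15] = 38 be db 0f is 4 bytes ≤ B = 5; zero-pad to 5 bytes: K' = 38 be db 0f 00.
K' ⊕ ipad = 0e 88 ed 39 36.
Inner input = 0e 88 ed 39 36 ∥ 0b a2 6e.
Inner hash: sum = 14+136+237+57+54+11+162+110 = 781 → 03 0d.

030d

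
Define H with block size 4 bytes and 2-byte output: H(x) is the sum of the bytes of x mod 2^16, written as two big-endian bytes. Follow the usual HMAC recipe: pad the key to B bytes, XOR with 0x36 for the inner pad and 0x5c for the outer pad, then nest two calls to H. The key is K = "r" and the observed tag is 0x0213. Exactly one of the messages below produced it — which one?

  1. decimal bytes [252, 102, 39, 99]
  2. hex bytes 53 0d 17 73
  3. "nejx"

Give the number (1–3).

2

Key "r" = 72 is 1 byte ≤ B = 4; zero-pad to 4 bytes: K' = 72 00 00 00.
K' ⊕ ipad = 44 36 36 36; K' ⊕ opad = 2e 5c 5c 5c.
m1: inner = H(44 36 36 36 fc 66 27 63) = 02 d2; tag = H(2e 5c 5c 5c 02 d2) = 0216
m2: inner = H(44 36 36 36 53 0d 17 73) = 01 d0; tag = H(2e 5c 5c 5c 01 d0) = 0213 ← matches
m3: inner = H(44 36 36 36 6e 65 6a 78) = 02 9b; tag = H(2e 5c 5c 5c 02 9b) = 01df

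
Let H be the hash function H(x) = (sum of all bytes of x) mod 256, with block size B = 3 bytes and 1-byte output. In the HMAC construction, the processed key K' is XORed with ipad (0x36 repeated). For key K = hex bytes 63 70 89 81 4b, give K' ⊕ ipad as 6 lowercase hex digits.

Key hex bytes 63 70 89 81 4b is 5 bytes > B = 3, so hash it first: H(key) = 28, then zero-pad to 3 bytes: K' = 28 00 00.
XOR each byte with 0x36: 28⊕36=1e, 00⊕36=36, 00⊕36=36.

1e3636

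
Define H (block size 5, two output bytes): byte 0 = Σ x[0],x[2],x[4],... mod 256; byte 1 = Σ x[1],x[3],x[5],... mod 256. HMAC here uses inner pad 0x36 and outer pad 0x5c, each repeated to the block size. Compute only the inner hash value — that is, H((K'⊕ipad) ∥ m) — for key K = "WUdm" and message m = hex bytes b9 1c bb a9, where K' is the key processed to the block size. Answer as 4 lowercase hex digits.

ae32

Key "WUdm" = 57 55 64 6d is 4 bytes ≤ B = 5; zero-pad to 5 bytes: K' = 57 55 64 6d 00.
K' ⊕ ipad = 61 63 52 5b 36.
Inner input = 61 63 52 5b 36 ∥ b9 1c bb a9.
Inner hash: even-index sum = 430 mod 256 = 174; odd-index sum = 562 mod 256 = 50 → ae 32.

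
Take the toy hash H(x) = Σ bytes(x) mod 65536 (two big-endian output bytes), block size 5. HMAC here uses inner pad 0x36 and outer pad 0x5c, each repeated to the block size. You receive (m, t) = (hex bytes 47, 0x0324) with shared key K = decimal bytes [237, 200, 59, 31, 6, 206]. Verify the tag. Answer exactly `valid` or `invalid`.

valid

Key decimal bytes [237, 200, 59, 31, 6, 206] = ed c8 3b 1f 06 ce is 6 bytes > B = 5, so hash it first: H(key) = 02 e3, then zero-pad to 5 bytes: K' = 02 e3 00 00 00.
K' ⊕ ipad = 34 d5 36 36 36; K' ⊕ opad = 5e bf 5c 5c 5c.
Inner hash: sum = 52+213+54+54+54+71 = 498 → 01 f2.
Outer hash (recomputed tag): sum = 94+191+92+92+92+1+242 = 804 → 03 24.
Recomputed tag = 0324; claimed = 0324 → match.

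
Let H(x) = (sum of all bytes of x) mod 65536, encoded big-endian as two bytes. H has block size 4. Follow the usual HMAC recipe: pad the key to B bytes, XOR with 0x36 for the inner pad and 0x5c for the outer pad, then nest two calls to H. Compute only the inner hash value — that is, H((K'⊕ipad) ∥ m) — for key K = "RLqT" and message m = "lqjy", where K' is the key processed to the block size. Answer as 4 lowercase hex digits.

Key "RLqT" = 52 4c 71 54 is exactly B = 4 bytes: K' = 52 4c 71 54.
K' ⊕ ipad = 64 7a 47 62.
Inner input = 64 7a 47 62 ∥ 6c 71 6a 79.
Inner hash: sum = 100+122+71+98+108+113+106+121 = 839 → 03 47.

0347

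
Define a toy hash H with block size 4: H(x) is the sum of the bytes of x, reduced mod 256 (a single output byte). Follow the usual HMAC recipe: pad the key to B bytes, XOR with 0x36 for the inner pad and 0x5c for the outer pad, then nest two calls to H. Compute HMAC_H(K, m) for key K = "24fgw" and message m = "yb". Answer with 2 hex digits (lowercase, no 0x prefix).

23

Key "24fgw" = 32 34 66 67 77 is 5 bytes > B = 4, so hash it first: H(key) = aa, then zero-pad to 4 bytes: K' = aa 00 00 00.
K' ⊕ ipad = 9c 36 36 36.  K' ⊕ opad = f6 5c 5c 5c.
Inner input = (K'⊕ipad) ∥ m = 9c 36 36 36 ∥ 79 62.
Inner hash: sum = 156+54+54+54+121+98 = 537; mod 256 = 25 → 19.
Outer input = (K'⊕opad) ∥ inner = f6 5c 5c 5c ∥ 19.
Outer hash (tag): sum = 246+92+92+92+25 = 547; mod 256 = 35 → 23.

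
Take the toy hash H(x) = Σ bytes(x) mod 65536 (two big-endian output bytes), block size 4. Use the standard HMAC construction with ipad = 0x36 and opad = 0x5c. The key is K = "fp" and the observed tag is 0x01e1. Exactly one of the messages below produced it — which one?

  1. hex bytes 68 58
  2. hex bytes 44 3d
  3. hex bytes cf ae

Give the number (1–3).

Key "fp" = 66 70 is 2 bytes ≤ B = 4; zero-pad to 4 bytes: K' = 66 70 00 00.
K' ⊕ ipad = 50 46 36 36; K' ⊕ opad = 3a 2c 5c 5c.
m1: inner = H(50 46 36 36 68 58) = 01 c2; tag = H(3a 2c 5c 5c 01 c2) = 01e1 ← matches
m2: inner = H(50 46 36 36 44 3d) = 01 83; tag = H(3a 2c 5c 5c 01 83) = 01a2
m3: inner = H(50 46 36 36 cf ae) = 02 7f; tag = H(3a 2c 5c 5c 02 7f) = 019f

1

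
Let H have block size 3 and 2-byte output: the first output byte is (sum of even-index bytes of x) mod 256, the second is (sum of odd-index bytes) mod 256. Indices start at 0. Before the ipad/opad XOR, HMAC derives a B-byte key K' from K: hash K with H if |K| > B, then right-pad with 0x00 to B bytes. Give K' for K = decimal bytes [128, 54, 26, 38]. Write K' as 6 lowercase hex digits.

9a5c00

|K| = 4 > B = 3, so first hash the key.
H(K): even-index sum = 154 mod 256 = 154; odd-index sum = 92 mod 256 = 92 → 9a 5c.
Zero-pad H(K) = 9a 5c to 3 bytes: K' = 9a 5c 00.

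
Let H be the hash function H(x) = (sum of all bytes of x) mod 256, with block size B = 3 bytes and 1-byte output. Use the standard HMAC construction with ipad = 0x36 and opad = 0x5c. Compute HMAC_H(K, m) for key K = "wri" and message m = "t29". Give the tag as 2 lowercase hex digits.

Key "wri" = 77 72 69 is exactly B = 3 bytes: K' = 77 72 69.
K' ⊕ ipad = 41 44 5f.  K' ⊕ opad = 2b 2e 35.
Inner input = (K'⊕ipad) ∥ m = 41 44 5f ∥ 74 32 39.
Inner hash: sum = 65+68+95+116+50+57 = 451; mod 256 = 195 → c3.
Outer input = (K'⊕opad) ∥ inner = 2b 2e 35 ∥ c3.
Outer hash (tag): sum = 43+46+53+195 = 337; mod 256 = 81 → 51.

51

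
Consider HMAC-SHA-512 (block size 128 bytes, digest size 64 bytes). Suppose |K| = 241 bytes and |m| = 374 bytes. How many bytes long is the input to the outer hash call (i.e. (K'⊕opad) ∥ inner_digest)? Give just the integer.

Key is 241 > 128 bytes, so it is hashed to 64 bytes then zero-padded to 128: |K'| = 128.
Outer input = (K'⊕opad) ∥ H(inner) → 128 + 64 = 192 bytes.

192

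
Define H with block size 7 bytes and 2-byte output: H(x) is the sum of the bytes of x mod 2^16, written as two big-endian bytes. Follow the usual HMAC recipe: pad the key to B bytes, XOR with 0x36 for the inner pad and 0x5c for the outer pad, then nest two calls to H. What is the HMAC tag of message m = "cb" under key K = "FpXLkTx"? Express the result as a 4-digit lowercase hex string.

Key "FpXLkTx" = 46 70 58 4c 6b 54 78 is exactly B = 7 bytes: K' = 46 70 58 4c 6b 54 78.
K' ⊕ ipad = 70 46 6e 7a 5d 62 4e.  K' ⊕ opad = 1a 2c 04 10 37 08 24.
Inner input = (K'⊕ipad) ∥ m = 70 46 6e 7a 5d 62 4e ∥ 63 62.
Inner hash: sum = 112+70+110+122+93+98+78+99+98 = 880 → 03 70.
Outer input = (K'⊕opad) ∥ inner = 1a 2c 04 10 37 08 24 ∥ 03 70.
Outer hash (tag): sum = 26+44+4+16+55+8+36+3+112 = 304 → 01 30.

0130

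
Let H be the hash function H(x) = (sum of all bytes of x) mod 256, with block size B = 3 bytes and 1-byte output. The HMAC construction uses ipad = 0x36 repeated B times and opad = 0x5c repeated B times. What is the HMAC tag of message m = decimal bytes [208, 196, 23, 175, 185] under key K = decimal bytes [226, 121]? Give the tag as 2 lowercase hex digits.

Key decimal bytes [226, 121] = e2 79 is 2 bytes ≤ B = 3; zero-pad to 3 bytes: K' = e2 79 00.
K' ⊕ ipad = d4 4f 36.  K' ⊕ opad = be 25 5c.
Inner input = (K'⊕ipad) ∥ m = d4 4f 36 ∥ d0 c4 17 af b9.
Inner hash: sum = 212+79+54+208+196+23+175+185 = 1132; mod 256 = 108 → 6c.
Outer input = (K'⊕opad) ∥ inner = be 25 5c ∥ 6c.
Outer hash (tag): sum = 190+37+92+108 = 427; mod 256 = 171 → ab.

ab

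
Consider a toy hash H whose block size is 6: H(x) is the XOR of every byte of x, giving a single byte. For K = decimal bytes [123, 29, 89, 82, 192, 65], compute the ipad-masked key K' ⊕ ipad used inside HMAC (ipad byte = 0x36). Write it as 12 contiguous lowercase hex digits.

Key decimal bytes [123, 29, 89, 82, 192, 65] = 7b 1d 59 52 c0 41 is exactly B = 6 bytes: K' = 7b 1d 59 52 c0 41.
XOR each byte with 0x36: 7b⊕36=4d, 1d⊕36=2b, 59⊕36=6f, 52⊕36=64, c0⊕36=f6, 41⊕36=77.

4d2b6f64f677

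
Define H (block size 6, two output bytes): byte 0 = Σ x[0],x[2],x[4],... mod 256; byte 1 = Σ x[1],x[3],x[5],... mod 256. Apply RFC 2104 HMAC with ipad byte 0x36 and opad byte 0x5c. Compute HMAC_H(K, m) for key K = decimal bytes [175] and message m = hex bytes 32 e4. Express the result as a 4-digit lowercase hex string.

e29a

Key decimal bytes [175] = af is 1 byte ≤ B = 6; zero-pad to 6 bytes: K' = af 00 00 00 00 00.
K' ⊕ ipad = 99 36 36 36 36 36.  K' ⊕ opad = f3 5c 5c 5c 5c 5c.
Inner input = (K'⊕ipad) ∥ m = 99 36 36 36 36 36 ∥ 32 e4.
Inner hash: even-index sum = 311 mod 256 = 55; odd-index sum = 390 mod 256 = 134 → 37 86.
Outer input = (K'⊕opad) ∥ inner = f3 5c 5c 5c 5c 5c ∥ 37 86.
Outer hash (tag): even-index sum = 482 mod 256 = 226; odd-index sum = 410 mod 256 = 154 → e2 9a.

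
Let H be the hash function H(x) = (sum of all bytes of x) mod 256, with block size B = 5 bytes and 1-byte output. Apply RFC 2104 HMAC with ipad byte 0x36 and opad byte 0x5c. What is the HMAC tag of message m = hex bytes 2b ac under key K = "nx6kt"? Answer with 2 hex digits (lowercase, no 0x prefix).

3b

Key "nx6kt" = 6e 78 36 6b 74 is exactly B = 5 bytes: K' = 6e 78 36 6b 74.
K' ⊕ ipad = 58 4e 00 5d 42.  K' ⊕ opad = 32 24 6a 37 28.
Inner input = (K'⊕ipad) ∥ m = 58 4e 00 5d 42 ∥ 2b ac.
Inner hash: sum = 88+78+0+93+66+43+172 = 540; mod 256 = 28 → 1c.
Outer input = (K'⊕opad) ∥ inner = 32 24 6a 37 28 ∥ 1c.
Outer hash (tag): sum = 50+36+106+55+40+28 = 315; mod 256 = 59 → 3b.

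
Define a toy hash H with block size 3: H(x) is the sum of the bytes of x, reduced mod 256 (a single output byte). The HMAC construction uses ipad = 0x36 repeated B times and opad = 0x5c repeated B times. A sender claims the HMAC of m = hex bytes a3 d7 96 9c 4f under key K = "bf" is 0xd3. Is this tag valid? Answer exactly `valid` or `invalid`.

invalid

Key "bf" = 62 66 is 2 bytes ≤ B = 3; zero-pad to 3 bytes: K' = 62 66 00.
K' ⊕ ipad = 54 50 36; K' ⊕ opad = 3e 3a 5c.
Inner hash: sum = 84+80+54+163+215+150+156+79 = 981; mod 256 = 213 → d5.
Outer hash (recomputed tag): sum = 62+58+92+213 = 425; mod 256 = 169 → a9.
Recomputed tag = a9; claimed = d3 → mismatch.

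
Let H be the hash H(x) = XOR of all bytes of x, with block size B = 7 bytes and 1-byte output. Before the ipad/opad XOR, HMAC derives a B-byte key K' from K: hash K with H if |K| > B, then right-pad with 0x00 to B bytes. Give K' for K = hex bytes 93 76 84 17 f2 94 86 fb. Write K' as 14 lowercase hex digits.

6d000000000000

|K| = 8 > B = 7, so first hash the key.
H(K): XOR 93⊕76⊕84⊕17⊕f2⊕94⊕86⊕fb = 6d.
Zero-pad H(K) = 6d to 7 bytes: K' = 6d 00 00 00 00 00 00.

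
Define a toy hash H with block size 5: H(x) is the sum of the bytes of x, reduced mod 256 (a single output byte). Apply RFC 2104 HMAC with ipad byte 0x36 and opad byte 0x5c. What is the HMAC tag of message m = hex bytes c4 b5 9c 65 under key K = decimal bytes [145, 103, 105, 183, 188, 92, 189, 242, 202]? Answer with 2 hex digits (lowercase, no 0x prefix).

Key decimal bytes [145, 103, 105, 183, 188, 92, 189, 242, 202] = 91 67 69 b7 bc 5c bd f2 ca is 9 bytes > B = 5, so hash it first: H(key) = a9, then zero-pad to 5 bytes: K' = a9 00 00 00 00.
K' ⊕ ipad = 9f 36 36 36 36.  K' ⊕ opad = f5 5c 5c 5c 5c.
Inner input = (K'⊕ipad) ∥ m = 9f 36 36 36 36 ∥ c4 b5 9c 65.
Inner hash: sum = 159+54+54+54+54+196+181+156+101 = 1009; mod 256 = 241 → f1.
Outer input = (K'⊕opad) ∥ inner = f5 5c 5c 5c 5c ∥ f1.
Outer hash (tag): sum = 245+92+92+92+92+241 = 854; mod 256 = 86 → 56.

56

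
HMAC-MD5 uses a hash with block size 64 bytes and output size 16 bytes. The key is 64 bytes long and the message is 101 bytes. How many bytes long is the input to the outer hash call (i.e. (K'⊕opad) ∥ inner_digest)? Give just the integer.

Key is 64 ≤ 64 bytes, zero-padded: |K'| = 64.
Outer input = (K'⊕opad) ∥ H(inner) → 64 + 16 = 80 bytes.

80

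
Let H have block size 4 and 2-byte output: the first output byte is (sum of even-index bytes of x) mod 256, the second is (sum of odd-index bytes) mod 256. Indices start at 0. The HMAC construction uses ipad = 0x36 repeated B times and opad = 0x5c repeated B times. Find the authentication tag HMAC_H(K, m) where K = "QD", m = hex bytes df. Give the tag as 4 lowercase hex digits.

e51c

Key "QD" = 51 44 is 2 bytes ≤ B = 4; zero-pad to 4 bytes: K' = 51 44 00 00.
K' ⊕ ipad = 67 72 36 36.  K' ⊕ opad = 0d 18 5c 5c.
Inner input = (K'⊕ipad) ∥ m = 67 72 36 36 ∥ df.
Inner hash: even-index sum = 380 mod 256 = 124; odd-index sum = 168 mod 256 = 168 → 7c a8.
Outer input = (K'⊕opad) ∥ inner = 0d 18 5c 5c ∥ 7c a8.
Outer hash (tag): even-index sum = 229 mod 256 = 229; odd-index sum = 284 mod 256 = 28 → e5 1c.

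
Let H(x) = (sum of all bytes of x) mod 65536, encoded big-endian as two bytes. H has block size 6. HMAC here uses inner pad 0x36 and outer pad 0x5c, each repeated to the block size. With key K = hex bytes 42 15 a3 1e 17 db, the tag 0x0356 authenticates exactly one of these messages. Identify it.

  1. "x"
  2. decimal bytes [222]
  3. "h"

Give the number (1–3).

1

Key hex bytes 42 15 a3 1e 17 db is exactly B = 6 bytes: K' = 42 15 a3 1e 17 db.
K' ⊕ ipad = 74 23 95 28 21 ed; K' ⊕ opad = 1e 49 ff 42 4b 87.
m1: inner = H(74 23 95 28 21 ed 78) = 02 da; tag = H(1e 49 ff 42 4b 87 02 da) = 0356 ← matches
m2: inner = H(74 23 95 28 21 ed de) = 03 40; tag = H(1e 49 ff 42 4b 87 03 40) = 02bd
m3: inner = H(74 23 95 28 21 ed 68) = 02 ca; tag = H(1e 49 ff 42 4b 87 02 ca) = 0346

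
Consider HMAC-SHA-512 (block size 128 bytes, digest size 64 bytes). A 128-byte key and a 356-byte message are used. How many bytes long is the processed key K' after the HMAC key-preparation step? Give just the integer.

128

Key is 128 ≤ 128 bytes, zero-padded: |K'| = 128.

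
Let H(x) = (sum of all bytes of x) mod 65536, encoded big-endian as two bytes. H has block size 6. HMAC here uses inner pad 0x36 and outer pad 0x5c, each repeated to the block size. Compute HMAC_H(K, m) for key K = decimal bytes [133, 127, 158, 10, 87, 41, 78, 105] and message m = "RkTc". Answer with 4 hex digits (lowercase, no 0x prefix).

Key decimal bytes [133, 127, 158, 10, 87, 41, 78, 105] = 85 7f 9e 0a 57 29 4e 69 is 8 bytes > B = 6, so hash it first: H(key) = 02 e3, then zero-pad to 6 bytes: K' = 02 e3 00 00 00 00.
K' ⊕ ipad = 34 d5 36 36 36 36.  K' ⊕ opad = 5e bf 5c 5c 5c 5c.
Inner input = (K'⊕ipad) ∥ m = 34 d5 36 36 36 36 ∥ 52 6b 54 63.
Inner hash: sum = 52+213+54+54+54+54+82+107+84+99 = 853 → 03 55.
Outer input = (K'⊕opad) ∥ inner = 5e bf 5c 5c 5c 5c ∥ 03 55.
Outer hash (tag): sum = 94+191+92+92+92+92+3+85 = 741 → 02 e5.

02e5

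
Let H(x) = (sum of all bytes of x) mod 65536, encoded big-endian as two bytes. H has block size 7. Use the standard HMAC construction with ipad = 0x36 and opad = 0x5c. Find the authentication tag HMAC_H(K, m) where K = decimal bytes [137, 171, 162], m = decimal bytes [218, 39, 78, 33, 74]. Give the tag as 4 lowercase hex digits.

Key decimal bytes [137, 171, 162] = 89 ab a2 is 3 bytes ≤ B = 7; zero-pad to 7 bytes: K' = 89 ab a2 00 00 00 00.
K' ⊕ ipad = bf 9d 94 36 36 36 36.  K' ⊕ opad = d5 f7 fe 5c 5c 5c 5c.
Inner input = (K'⊕ipad) ∥ m = bf 9d 94 36 36 36 36 ∥ da 27 4e 21 4a.
Inner hash: sum = 191+157+148+54+54+54+54+218+39+78+33+74 = 1154 → 04 82.
Outer input = (K'⊕opad) ∥ inner = d5 f7 fe 5c 5c 5c 5c ∥ 04 82.
Outer hash (tag): sum = 213+247+254+92+92+92+92+4+130 = 1216 → 04 c0.

04c0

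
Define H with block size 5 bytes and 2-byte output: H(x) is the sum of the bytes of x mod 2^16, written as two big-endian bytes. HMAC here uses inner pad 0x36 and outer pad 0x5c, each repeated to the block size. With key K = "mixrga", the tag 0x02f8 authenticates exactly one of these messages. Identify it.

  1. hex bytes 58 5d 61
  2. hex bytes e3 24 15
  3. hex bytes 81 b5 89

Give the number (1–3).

2

Key "mixrga" = 6d 69 78 72 67 61 is 6 bytes > B = 5, so hash it first: H(key) = 02 88, then zero-pad to 5 bytes: K' = 02 88 00 00 00.
K' ⊕ ipad = 34 be 36 36 36; K' ⊕ opad = 5e d4 5c 5c 5c.
m1: inner = H(34 be 36 36 36 58 5d 61) = 02 aa; tag = H(5e d4 5c 5c 5c 02 aa) = 02f2
m2: inner = H(34 be 36 36 36 e3 24 15) = 02 b0; tag = H(5e d4 5c 5c 5c 02 b0) = 02f8 ← matches
m3: inner = H(34 be 36 36 36 81 b5 89) = 03 53; tag = H(5e d4 5c 5c 5c 03 53) = 029c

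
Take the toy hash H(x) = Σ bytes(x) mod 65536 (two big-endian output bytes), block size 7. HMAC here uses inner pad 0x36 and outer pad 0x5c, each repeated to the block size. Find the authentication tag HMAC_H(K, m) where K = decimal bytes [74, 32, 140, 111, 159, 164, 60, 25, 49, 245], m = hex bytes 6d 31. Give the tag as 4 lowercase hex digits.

0397

Key decimal bytes [74, 32, 140, 111, 159, 164, 60, 25, 49, 245] = 4a 20 8c 6f 9f a4 3c 19 31 f5 is 10 bytes > B = 7, so hash it first: H(key) = 04 23, then zero-pad to 7 bytes: K' = 04 23 00 00 00 00 00.
K' ⊕ ipad = 32 15 36 36 36 36 36.  K' ⊕ opad = 58 7f 5c 5c 5c 5c 5c.
Inner input = (K'⊕ipad) ∥ m = 32 15 36 36 36 36 36 ∥ 6d 31.
Inner hash: sum = 50+21+54+54+54+54+54+109+49 = 499 → 01 f3.
Outer input = (K'⊕opad) ∥ inner = 58 7f 5c 5c 5c 5c 5c ∥ 01 f3.
Outer hash (tag): sum = 88+127+92+92+92+92+92+1+243 = 919 → 03 97.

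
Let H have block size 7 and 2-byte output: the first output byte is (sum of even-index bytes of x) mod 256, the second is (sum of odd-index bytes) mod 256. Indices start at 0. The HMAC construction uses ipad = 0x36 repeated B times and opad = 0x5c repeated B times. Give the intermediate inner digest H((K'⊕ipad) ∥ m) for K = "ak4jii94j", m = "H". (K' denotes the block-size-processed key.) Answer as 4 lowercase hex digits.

Key "ak4jii94j" = 61 6b 34 6a 69 69 39 34 6a is 9 bytes > B = 7, so hash it first: H(key) = a1 72, then zero-pad to 7 bytes: K' = a1 72 00 00 00 00 00.
K' ⊕ ipad = 97 44 36 36 36 36 36.
Inner input = 97 44 36 36 36 36 36 ∥ 48.
Inner hash: even-index sum = 313 mod 256 = 57; odd-index sum = 248 mod 256 = 248 → 39 f8.

39f8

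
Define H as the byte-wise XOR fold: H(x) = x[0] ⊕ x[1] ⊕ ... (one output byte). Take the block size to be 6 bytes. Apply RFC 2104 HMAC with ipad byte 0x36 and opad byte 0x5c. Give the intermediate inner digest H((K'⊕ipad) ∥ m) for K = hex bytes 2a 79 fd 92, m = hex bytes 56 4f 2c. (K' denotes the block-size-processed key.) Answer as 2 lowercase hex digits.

Key hex bytes 2a 79 fd 92 is 4 bytes ≤ B = 6; zero-pad to 6 bytes: K' = 2a 79 fd 92 00 00.
K' ⊕ ipad = 1c 4f cb a4 36 36.
Inner input = 1c 4f cb a4 36 36 ∥ 56 4f 2c.
Inner hash: XOR 1c⊕4f⊕cb⊕a4⊕36⊕36⊕56⊕4f⊕2c = 09.

09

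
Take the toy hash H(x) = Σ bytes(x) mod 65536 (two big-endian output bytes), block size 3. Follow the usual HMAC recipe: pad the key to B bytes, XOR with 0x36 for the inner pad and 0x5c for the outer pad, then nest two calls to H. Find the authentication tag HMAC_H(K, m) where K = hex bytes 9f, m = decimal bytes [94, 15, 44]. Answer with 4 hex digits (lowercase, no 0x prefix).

Key hex bytes 9f is 1 byte ≤ B = 3; zero-pad to 3 bytes: K' = 9f 00 00.
K' ⊕ ipad = a9 36 36.  K' ⊕ opad = c3 5c 5c.
Inner input = (K'⊕ipad) ∥ m = a9 36 36 ∥ 5e 0f 2c.
Inner hash: sum = 169+54+54+94+15+44 = 430 → 01 ae.
Outer input = (K'⊕opad) ∥ inner = c3 5c 5c ∥ 01 ae.
Outer hash (tag): sum = 195+92+92+1+174 = 554 → 02 2a.

022a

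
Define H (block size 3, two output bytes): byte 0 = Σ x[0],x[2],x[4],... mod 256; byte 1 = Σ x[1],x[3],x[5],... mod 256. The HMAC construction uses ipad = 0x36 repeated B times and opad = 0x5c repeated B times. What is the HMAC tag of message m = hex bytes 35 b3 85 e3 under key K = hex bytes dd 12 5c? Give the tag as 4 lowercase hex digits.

Key hex bytes dd 12 5c is exactly B = 3 bytes: K' = dd 12 5c.
K' ⊕ ipad = eb 24 6a.  K' ⊕ opad = 81 4e 00.
Inner input = (K'⊕ipad) ∥ m = eb 24 6a ∥ 35 b3 85 e3.
Inner hash: even-index sum = 747 mod 256 = 235; odd-index sum = 222 mod 256 = 222 → eb de.
Outer input = (K'⊕opad) ∥ inner = 81 4e 00 ∥ eb de.
Outer hash (tag): even-index sum = 351 mod 256 = 95; odd-index sum = 313 mod 256 = 57 → 5f 39.

5f39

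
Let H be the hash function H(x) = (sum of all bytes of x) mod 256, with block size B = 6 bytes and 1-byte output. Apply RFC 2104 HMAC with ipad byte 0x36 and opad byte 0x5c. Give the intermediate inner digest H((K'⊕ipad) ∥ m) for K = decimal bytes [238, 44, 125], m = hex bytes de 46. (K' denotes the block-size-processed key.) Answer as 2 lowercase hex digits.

03

Key decimal bytes [238, 44, 125] = ee 2c 7d is 3 bytes ≤ B = 6; zero-pad to 6 bytes: K' = ee 2c 7d 00 00 00.
K' ⊕ ipad = d8 1a 4b 36 36 36.
Inner input = d8 1a 4b 36 36 36 ∥ de 46.
Inner hash: sum = 216+26+75+54+54+54+222+70 = 771; mod 256 = 3 → 03.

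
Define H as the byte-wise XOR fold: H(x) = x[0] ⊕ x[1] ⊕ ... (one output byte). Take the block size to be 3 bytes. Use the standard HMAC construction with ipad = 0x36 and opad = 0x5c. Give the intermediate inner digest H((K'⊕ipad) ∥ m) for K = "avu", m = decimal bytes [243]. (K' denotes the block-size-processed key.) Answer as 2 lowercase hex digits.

Key "avu" = 61 76 75 is exactly B = 3 bytes: K' = 61 76 75.
K' ⊕ ipad = 57 40 43.
Inner input = 57 40 43 ∥ f3.
Inner hash: XOR 57⊕40⊕43⊕f3 = a7.

a7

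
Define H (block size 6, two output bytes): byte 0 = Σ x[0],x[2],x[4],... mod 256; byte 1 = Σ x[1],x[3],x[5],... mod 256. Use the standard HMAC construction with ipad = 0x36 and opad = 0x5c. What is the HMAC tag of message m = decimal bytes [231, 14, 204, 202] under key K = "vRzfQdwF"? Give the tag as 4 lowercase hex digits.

498e

Key "vRzfQdwF" = 76 52 7a 66 51 64 77 46 is 8 bytes > B = 6, so hash it first: H(key) = b8 62, then zero-pad to 6 bytes: K' = b8 62 00 00 00 00.
K' ⊕ ipad = 8e 54 36 36 36 36.  K' ⊕ opad = e4 3e 5c 5c 5c 5c.
Inner input = (K'⊕ipad) ∥ m = 8e 54 36 36 36 36 ∥ e7 0e cc ca.
Inner hash: even-index sum = 685 mod 256 = 173; odd-index sum = 408 mod 256 = 152 → ad 98.
Outer input = (K'⊕opad) ∥ inner = e4 3e 5c 5c 5c 5c ∥ ad 98.
Outer hash (tag): even-index sum = 585 mod 256 = 73; odd-index sum = 398 mod 256 = 142 → 49 8e.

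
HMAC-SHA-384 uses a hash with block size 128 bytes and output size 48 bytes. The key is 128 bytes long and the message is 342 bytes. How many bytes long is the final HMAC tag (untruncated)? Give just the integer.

48

The tag is one SHA-384 digest: 48 bytes.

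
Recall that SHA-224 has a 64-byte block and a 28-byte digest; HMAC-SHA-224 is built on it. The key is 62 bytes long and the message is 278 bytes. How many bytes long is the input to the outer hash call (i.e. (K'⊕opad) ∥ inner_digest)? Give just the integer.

92

Key is 62 ≤ 64 bytes, zero-padded: |K'| = 64.
Outer input = (K'⊕opad) ∥ H(inner) → 64 + 28 = 92 bytes.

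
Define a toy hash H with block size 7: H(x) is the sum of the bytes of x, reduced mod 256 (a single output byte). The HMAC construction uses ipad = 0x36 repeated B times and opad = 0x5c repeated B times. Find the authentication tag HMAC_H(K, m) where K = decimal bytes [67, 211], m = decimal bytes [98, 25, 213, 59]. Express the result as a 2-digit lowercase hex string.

6d

Key decimal bytes [67, 211] = 43 d3 is 2 bytes ≤ B = 7; zero-pad to 7 bytes: K' = 43 d3 00 00 00 00 00.
K' ⊕ ipad = 75 e5 36 36 36 36 36.  K' ⊕ opad = 1f 8f 5c 5c 5c 5c 5c.
Inner input = (K'⊕ipad) ∥ m = 75 e5 36 36 36 36 36 ∥ 62 19 d5 3b.
Inner hash: sum = 117+229+54+54+54+54+54+98+25+213+59 = 1011; mod 256 = 243 → f3.
Outer input = (K'⊕opad) ∥ inner = 1f 8f 5c 5c 5c 5c 5c ∥ f3.
Outer hash (tag): sum = 31+143+92+92+92+92+92+243 = 877; mod 256 = 109 → 6d.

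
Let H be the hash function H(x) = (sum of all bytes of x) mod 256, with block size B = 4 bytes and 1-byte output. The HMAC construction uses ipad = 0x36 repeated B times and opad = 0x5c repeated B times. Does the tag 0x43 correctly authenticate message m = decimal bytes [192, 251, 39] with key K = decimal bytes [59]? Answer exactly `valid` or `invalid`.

invalid

Key decimal bytes [59] = 3b is 1 byte ≤ B = 4; zero-pad to 4 bytes: K' = 3b 00 00 00.
K' ⊕ ipad = 0d 36 36 36; K' ⊕ opad = 67 5c 5c 5c.
Inner hash: sum = 13+54+54+54+192+251+39 = 657; mod 256 = 145 → 91.
Outer hash (recomputed tag): sum = 103+92+92+92+145 = 524; mod 256 = 12 → 0c.
Recomputed tag = 0c; claimed = 43 → mismatch.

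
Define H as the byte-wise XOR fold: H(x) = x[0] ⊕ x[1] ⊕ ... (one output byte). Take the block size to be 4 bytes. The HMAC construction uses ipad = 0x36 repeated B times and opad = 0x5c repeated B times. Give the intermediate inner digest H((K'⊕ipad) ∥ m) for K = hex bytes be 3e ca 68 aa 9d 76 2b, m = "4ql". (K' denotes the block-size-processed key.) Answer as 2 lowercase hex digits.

61

Key hex bytes be 3e ca 68 aa 9d 76 2b is 8 bytes > B = 4, so hash it first: H(key) = 48, then zero-pad to 4 bytes: K' = 48 00 00 00.
K' ⊕ ipad = 7e 36 36 36.
Inner input = 7e 36 36 36 ∥ 34 71 6c.
Inner hash: XOR 7e⊕36⊕36⊕36⊕34⊕71⊕6c = 61.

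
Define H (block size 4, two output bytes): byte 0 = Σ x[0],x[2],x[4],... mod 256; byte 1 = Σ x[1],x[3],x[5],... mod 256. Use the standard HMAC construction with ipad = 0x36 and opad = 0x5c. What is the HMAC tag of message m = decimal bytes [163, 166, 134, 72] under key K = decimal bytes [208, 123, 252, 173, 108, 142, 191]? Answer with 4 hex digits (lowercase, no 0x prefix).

Key decimal bytes [208, 123, 252, 173, 108, 142, 191] = d0 7b fc ad 6c 8e bf is 7 bytes > B = 4, so hash it first: H(key) = f7 b6, then zero-pad to 4 bytes: K' = f7 b6 00 00.
K' ⊕ ipad = c1 80 36 36.  K' ⊕ opad = ab ea 5c 5c.
Inner input = (K'⊕ipad) ∥ m = c1 80 36 36 ∥ a3 a6 86 48.
Inner hash: even-index sum = 544 mod 256 = 32; odd-index sum = 420 mod 256 = 164 → 20 a4.
Outer input = (K'⊕opad) ∥ inner = ab ea 5c 5c ∥ 20 a4.
Outer hash (tag): even-index sum = 295 mod 256 = 39; odd-index sum = 490 mod 256 = 234 → 27 ea.

27ea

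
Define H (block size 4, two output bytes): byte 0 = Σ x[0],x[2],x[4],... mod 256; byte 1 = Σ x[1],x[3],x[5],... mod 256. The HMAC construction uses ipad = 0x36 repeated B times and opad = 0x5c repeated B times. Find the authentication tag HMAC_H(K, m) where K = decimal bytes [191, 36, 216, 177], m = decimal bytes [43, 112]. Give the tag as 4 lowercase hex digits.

096e

Key decimal bytes [191, 36, 216, 177] = bf 24 d8 b1 is exactly B = 4 bytes: K' = bf 24 d8 b1.
K' ⊕ ipad = 89 12 ee 87.  K' ⊕ opad = e3 78 84 ed.
Inner input = (K'⊕ipad) ∥ m = 89 12 ee 87 ∥ 2b 70.
Inner hash: even-index sum = 418 mod 256 = 162; odd-index sum = 265 mod 256 = 9 → a2 09.
Outer input = (K'⊕opad) ∥ inner = e3 78 84 ed ∥ a2 09.
Outer hash (tag): even-index sum = 521 mod 256 = 9; odd-index sum = 366 mod 256 = 110 → 09 6e.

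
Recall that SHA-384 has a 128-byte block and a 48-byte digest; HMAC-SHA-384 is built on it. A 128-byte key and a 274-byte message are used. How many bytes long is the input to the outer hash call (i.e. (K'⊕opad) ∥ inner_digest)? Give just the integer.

176

Key is 128 ≤ 128 bytes, zero-padded: |K'| = 128.
Outer input = (K'⊕opad) ∥ H(inner) → 128 + 48 = 176 bytes.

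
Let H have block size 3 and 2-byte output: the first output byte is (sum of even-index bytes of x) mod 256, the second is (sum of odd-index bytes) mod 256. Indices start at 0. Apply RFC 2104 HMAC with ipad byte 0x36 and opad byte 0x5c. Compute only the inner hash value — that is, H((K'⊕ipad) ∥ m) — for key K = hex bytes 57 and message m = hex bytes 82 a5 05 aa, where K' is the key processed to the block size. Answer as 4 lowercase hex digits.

e6bd

Key hex bytes 57 is 1 byte ≤ B = 3; zero-pad to 3 bytes: K' = 57 00 00.
K' ⊕ ipad = 61 36 36.
Inner input = 61 36 36 ∥ 82 a5 05 aa.
Inner hash: even-index sum = 486 mod 256 = 230; odd-index sum = 189 mod 256 = 189 → e6 bd.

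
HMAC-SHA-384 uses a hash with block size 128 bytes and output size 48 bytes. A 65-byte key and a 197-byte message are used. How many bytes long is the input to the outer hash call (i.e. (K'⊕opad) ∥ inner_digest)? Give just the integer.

176

Key is 65 ≤ 128 bytes, zero-padded: |K'| = 128.
Outer input = (K'⊕opad) ∥ H(inner) → 128 + 48 = 176 bytes.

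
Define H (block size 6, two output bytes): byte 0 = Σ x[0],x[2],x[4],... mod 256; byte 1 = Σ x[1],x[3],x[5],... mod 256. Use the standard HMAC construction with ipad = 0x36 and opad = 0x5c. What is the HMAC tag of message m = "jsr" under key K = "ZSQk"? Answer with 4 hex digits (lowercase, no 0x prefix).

540d

Key "ZSQk" = 5a 53 51 6b is 4 bytes ≤ B = 6; zero-pad to 6 bytes: K' = 5a 53 51 6b 00 00.
K' ⊕ ipad = 6c 65 67 5d 36 36.  K' ⊕ opad = 06 0f 0d 37 5c 5c.
Inner input = (K'⊕ipad) ∥ m = 6c 65 67 5d 36 36 ∥ 6a 73 72.
Inner hash: even-index sum = 485 mod 256 = 229; odd-index sum = 363 mod 256 = 107 → e5 6b.
Outer input = (K'⊕opad) ∥ inner = 06 0f 0d 37 5c 5c ∥ e5 6b.
Outer hash (tag): even-index sum = 340 mod 256 = 84; odd-index sum = 269 mod 256 = 13 → 54 0d.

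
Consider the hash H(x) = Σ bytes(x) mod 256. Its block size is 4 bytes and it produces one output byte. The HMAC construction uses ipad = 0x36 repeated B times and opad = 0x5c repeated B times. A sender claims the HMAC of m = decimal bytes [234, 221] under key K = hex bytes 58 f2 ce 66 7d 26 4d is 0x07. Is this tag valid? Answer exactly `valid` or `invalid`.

Key hex bytes 58 f2 ce 66 7d 26 4d is 7 bytes > B = 4, so hash it first: H(key) = 6e, then zero-pad to 4 bytes: K' = 6e 00 00 00.
K' ⊕ ipad = 58 36 36 36; K' ⊕ opad = 32 5c 5c 5c.
Inner hash: sum = 88+54+54+54+234+221 = 705; mod 256 = 193 → c1.
Outer hash (recomputed tag): sum = 50+92+92+92+193 = 519; mod 256 = 7 → 07.
Recomputed tag = 07; claimed = 07 → match.

valid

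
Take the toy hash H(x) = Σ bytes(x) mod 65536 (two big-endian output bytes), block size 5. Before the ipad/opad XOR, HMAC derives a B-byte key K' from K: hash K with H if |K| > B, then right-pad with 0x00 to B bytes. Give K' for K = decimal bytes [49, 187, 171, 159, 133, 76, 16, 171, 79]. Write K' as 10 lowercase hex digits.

|K| = 9 > B = 5, so first hash the key.
H(K): sum = 49+187+171+159+133+76+16+171+79 = 1041 → 04 11.
Zero-pad H(K) = 04 11 to 5 bytes: K' = 04 11 00 00 00.

0411000000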